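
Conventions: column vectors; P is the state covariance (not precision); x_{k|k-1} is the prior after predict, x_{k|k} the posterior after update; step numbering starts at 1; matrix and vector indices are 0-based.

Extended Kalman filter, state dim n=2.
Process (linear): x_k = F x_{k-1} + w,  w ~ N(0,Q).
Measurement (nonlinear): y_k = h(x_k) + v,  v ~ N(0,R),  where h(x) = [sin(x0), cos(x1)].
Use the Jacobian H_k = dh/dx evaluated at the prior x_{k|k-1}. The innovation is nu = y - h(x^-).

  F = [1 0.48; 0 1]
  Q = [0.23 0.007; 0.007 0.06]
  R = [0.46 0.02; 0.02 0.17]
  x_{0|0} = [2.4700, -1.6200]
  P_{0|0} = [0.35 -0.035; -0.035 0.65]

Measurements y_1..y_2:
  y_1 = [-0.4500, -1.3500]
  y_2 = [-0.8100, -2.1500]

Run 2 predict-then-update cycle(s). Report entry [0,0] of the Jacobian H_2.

step 1: x^-=[1.6924, -1.6200]  P^-=[0.6962 0.2840; 0.2840 0.7100]  H_jac=[-0.1213 0.0000; 0.0000 0.9988]  S=[0.4702 -0.0144; -0.0144 0.8783]  K=[-0.1698 0.3202; -0.0485 0.8066]  nu=[-1.4426, -1.3008]  x^+=[1.5208, -2.5992]  P^+=[0.5910 0.0511; 0.0511 0.1363]
step 2: x^-=[0.2732, -2.5992]  P^-=[0.9015 0.1235; 0.1235 0.1963]  H_jac=[0.9629 0.0000; 0.0000 0.5162]  S=[1.2958 0.0814; 0.0814 0.2223]  K=[0.6672 0.0425; 0.0646 0.4322]  nu=[-1.0798, -1.2935]  x^+=[-0.5023, -3.2280]  P^+=[0.3196 0.0399; 0.0399 0.1448]

H_jac[0,0] = 0.9629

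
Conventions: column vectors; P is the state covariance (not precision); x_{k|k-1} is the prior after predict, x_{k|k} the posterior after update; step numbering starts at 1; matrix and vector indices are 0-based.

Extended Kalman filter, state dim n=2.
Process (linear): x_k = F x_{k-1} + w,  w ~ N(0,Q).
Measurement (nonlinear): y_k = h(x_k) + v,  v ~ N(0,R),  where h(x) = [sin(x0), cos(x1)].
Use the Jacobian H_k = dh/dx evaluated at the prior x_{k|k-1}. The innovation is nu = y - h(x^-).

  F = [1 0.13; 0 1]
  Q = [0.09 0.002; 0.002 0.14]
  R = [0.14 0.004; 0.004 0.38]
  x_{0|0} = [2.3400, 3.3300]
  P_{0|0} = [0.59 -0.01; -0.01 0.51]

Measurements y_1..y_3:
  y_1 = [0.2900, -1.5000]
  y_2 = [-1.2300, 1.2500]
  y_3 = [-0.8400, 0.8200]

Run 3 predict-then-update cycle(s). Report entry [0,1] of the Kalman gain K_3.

K[0,1] = 0.0993

step 1: x^-=[2.7729, 3.3300]  P^-=[0.6860 0.0583; 0.0583 0.6500]  H_jac=[-0.9328 0.0000; 0.0000 0.1873]  S=[0.7369 -0.0062; -0.0062 0.4028]  K=[-0.8683 0.0138; -0.0713 0.3011]  nu=[-0.0704, -0.5177]  x^+=[2.8269, 3.1791]  P^+=[0.1303 0.0094; 0.0094 0.6095]
step 2: x^-=[3.2402, 3.1791]  P^-=[0.2330 0.0906; 0.0906 0.7495]  H_jac=[-0.9951 0.0000; 0.0000 0.0375]  S=[0.3707 0.0006; 0.0006 0.3811]  K=[-0.6254 0.0099; -0.2434 0.0742]  nu=[-1.1316, 2.2493]  x^+=[3.9702, 3.6214]  P^+=[0.0879 0.0339; 0.0339 0.7254]
step 3: x^-=[4.4410, 3.6214]  P^-=[0.1990 0.1302; 0.1302 0.8654]  H_jac=[-0.2680 0.0000; 0.0000 0.4616]  S=[0.1543 -0.0121; -0.0121 0.5644]  K=[-0.3380 0.0993; -0.1710 0.7041]  nu=[0.1234, 1.7071]  x^+=[4.5688, 4.8023]  P^+=[0.1750 0.0788; 0.0788 0.5782]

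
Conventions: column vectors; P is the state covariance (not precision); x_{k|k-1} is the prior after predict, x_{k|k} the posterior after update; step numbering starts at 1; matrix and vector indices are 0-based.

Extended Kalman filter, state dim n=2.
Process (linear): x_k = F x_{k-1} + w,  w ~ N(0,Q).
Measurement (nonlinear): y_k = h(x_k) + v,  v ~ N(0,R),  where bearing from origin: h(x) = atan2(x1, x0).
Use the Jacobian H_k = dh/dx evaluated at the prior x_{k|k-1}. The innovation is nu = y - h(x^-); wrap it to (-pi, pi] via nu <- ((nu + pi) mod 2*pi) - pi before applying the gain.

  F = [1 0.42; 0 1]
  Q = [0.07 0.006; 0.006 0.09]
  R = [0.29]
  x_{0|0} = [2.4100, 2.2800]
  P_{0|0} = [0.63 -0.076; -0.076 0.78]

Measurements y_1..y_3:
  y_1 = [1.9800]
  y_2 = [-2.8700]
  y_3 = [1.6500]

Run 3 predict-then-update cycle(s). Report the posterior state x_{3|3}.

x_post = [5.4780, 3.7432]

step 1: x^-=[3.3676, 2.2800]  P^-=[0.7738 0.2576; 0.2576 0.8700]  H_jac=[-0.1379 0.2036]  S=[0.3263]  K=[-0.1661; 0.4340]  nu=[1.3849]  x^+=[3.1375, 2.8811]  P^+=[0.7647 0.2811; 0.2811 0.8085]
step 2: x^-=[4.3476, 2.8811]  P^-=[1.2135 0.6267; 0.6267 0.8985]  H_jac=[-0.1059 0.1598]  S=[0.3053]  K=[-0.0929; 0.2529]  nu=[2.8279]  x^+=[4.0849, 3.5963]  P^+=[1.2109 0.6339; 0.6339 0.8790]
step 3: x^-=[5.5953, 3.5963]  P^-=[1.9684 1.0091; 1.0091 0.9690]  H_jac=[-0.0813 0.1265]  S=[0.2978]  K=[-0.1088; 0.1361]  nu=[1.0787]  x^+=[5.4780, 3.7432]  P^+=[1.9649 1.0135; 1.0135 0.9635]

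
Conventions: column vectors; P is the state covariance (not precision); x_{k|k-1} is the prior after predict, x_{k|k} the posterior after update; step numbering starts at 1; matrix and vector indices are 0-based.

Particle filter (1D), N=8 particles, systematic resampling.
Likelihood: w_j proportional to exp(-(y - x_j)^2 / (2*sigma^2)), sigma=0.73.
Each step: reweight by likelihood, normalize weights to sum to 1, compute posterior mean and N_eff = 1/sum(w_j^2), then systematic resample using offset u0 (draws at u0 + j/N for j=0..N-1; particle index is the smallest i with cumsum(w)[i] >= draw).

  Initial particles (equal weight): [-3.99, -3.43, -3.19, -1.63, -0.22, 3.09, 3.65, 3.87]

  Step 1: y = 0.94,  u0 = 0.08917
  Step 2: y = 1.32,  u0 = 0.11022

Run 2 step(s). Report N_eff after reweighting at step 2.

step 1: w=[0.0000, 0.0000, 0.0000, 0.0068, 0.9451, 0.0437, 0.0034, 0.0011]  mean=-0.0676  Neff=1.1172  idx=[4, 4, 4, 4, 4, 4, 4, 5]
step 2: w=[0.1335, 0.1335, 0.1335, 0.1335, 0.1335, 0.1335, 0.1335, 0.0654]  mean=-0.0036  Neff=7.7481  idx=[0, 1, 2, 3, 4, 5, 6, 7]

N_eff = 7.7481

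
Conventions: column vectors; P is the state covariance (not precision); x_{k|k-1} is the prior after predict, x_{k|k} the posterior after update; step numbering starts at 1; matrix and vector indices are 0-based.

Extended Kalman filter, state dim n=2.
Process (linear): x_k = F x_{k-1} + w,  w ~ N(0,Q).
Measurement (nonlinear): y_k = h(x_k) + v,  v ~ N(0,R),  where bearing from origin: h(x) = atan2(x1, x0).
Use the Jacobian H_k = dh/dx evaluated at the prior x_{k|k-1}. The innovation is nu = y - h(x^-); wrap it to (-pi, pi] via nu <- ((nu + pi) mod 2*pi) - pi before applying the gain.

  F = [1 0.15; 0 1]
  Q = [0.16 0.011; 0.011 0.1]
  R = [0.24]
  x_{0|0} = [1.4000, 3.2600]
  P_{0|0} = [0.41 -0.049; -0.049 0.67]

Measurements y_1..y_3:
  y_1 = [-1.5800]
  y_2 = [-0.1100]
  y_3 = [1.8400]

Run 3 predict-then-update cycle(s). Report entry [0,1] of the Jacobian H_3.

H_jac[0,1] = 0.2005

step 1: x^-=[1.8890, 3.2600]  P^-=[0.5704 0.0625; 0.0625 0.7700]  H_jac=[-0.2296 0.1331]  S=[0.2799]  K=[-0.4383; 0.3148]  nu=[-2.6256]  x^+=[3.0397, 2.4335]  P^+=[0.5166 0.1011; 0.1011 0.7423]
step 2: x^-=[3.4047, 2.4335]  P^-=[0.7237 0.2235; 0.2235 0.8423]  H_jac=[-0.1389 0.1944]  S=[0.2737]  K=[-0.2086; 0.4847]  nu=[-0.7305]  x^+=[3.5571, 2.0793]  P^+=[0.7117 0.2511; 0.2511 0.7779]
step 3: x^-=[3.8690, 2.0793]  P^-=[0.9646 0.3788; 0.3788 0.8779]  H_jac=[-0.1078 0.2005]  S=[0.2701]  K=[-0.1036; 0.5006]  nu=[1.3469]  x^+=[3.7295, 2.7536]  P^+=[0.9617 0.3928; 0.3928 0.8102]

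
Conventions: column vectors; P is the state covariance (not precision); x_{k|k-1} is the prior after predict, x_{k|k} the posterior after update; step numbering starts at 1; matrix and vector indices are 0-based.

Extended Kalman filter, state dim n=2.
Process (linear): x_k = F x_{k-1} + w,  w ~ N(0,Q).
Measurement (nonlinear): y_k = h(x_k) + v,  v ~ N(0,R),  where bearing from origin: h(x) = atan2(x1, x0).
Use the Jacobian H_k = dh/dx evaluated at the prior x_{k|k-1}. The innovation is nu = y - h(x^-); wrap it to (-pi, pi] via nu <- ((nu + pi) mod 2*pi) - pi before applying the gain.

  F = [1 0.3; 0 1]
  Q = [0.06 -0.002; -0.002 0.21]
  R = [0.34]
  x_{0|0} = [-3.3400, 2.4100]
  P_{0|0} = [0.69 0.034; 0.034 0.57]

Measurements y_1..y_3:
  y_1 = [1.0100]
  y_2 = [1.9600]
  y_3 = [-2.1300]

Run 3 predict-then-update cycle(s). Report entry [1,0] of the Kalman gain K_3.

step 1: x^-=[-2.6170, 2.4100]  P^-=[0.8217 0.2030; 0.2030 0.7800]  H_jac=[-0.1904 -0.2068]  S=[0.4191]  K=[-0.4735; -0.4770]  nu=[-1.3873]  x^+=[-1.9602, 3.0718]  P^+=[0.7278 0.1083; 0.1083 0.6846]
step 2: x^-=[-1.0386, 3.0718]  P^-=[0.9144 0.3117; 0.3117 0.8946]  H_jac=[-0.2921 -0.0988]  S=[0.4448]  K=[-0.6698; -0.4035]  nu=[0.0632]  x^+=[-1.0809, 3.0463]  P^+=[0.7148 0.1915; 0.1915 0.8222]
step 3: x^-=[-0.1670, 3.0463]  P^-=[0.9637 0.4362; 0.4362 1.0322]  H_jac=[-0.3273 -0.0179]  S=[0.4487]  K=[-0.7204; -0.3595]  nu=[2.5276]  x^+=[-1.9880, 2.1377]  P^+=[0.7309 0.3200; 0.3200 0.9743]

K[1,0] = -0.3595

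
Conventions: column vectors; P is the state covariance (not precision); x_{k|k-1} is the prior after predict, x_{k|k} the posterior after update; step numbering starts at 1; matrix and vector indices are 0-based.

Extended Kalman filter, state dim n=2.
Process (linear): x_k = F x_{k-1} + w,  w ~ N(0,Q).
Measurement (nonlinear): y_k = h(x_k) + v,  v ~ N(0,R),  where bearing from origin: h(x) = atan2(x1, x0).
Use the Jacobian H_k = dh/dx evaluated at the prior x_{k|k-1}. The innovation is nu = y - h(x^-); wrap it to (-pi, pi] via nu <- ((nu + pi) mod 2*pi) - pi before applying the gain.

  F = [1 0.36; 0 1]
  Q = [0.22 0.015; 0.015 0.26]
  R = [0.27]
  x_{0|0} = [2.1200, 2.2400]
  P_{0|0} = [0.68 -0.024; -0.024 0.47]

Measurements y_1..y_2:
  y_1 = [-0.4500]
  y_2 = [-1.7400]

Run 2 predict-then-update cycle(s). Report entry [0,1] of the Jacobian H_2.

step 1: x^-=[2.9264, 2.2400]  P^-=[0.9436 0.1602; 0.1602 0.7300]  H_jac=[-0.1649 0.2155]  S=[0.3182]  K=[-0.3807; 0.4113]  nu=[-1.1033]  x^+=[3.3464, 1.7862]  P^+=[0.8975 0.2100; 0.2100 0.6762]
step 2: x^-=[3.9894, 1.7862]  P^-=[1.3564 0.4684; 0.4684 0.9362]  H_jac=[-0.0935 0.2088]  S=[0.3044]  K=[-0.0953; 0.4983]  nu=[-2.1610]  x^+=[4.1952, 0.7093]  P^+=[1.3536 0.4829; 0.4829 0.8606]

H_jac[0,1] = 0.2088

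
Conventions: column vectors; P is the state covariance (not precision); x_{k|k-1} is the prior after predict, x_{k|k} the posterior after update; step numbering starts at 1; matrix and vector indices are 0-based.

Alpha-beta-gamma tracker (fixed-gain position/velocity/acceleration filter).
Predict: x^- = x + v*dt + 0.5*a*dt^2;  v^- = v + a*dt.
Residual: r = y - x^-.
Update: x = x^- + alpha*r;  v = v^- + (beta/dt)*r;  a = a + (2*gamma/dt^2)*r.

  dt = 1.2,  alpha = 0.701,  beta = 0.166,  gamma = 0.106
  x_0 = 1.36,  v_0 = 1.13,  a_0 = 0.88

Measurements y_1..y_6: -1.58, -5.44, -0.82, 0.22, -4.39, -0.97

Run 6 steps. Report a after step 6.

a_post = -0.0627

step 1: x_pred=3.3496  r=-4.9296  x^+=-0.1060  v^+=1.5041  a^+=0.1543
step 2: x_pred=1.8099  r=-7.2499  x^+=-3.2723  v^+=0.6863  a^+=-0.9131
step 3: x_pred=-3.1062  r=2.2862  x^+=-1.5036  v^+=-0.0932  a^+=-0.5765
step 4: x_pred=-2.0305  r=2.2505  x^+=-0.4529  v^+=-0.4737  a^+=-0.2452
step 5: x_pred=-1.1979  r=-3.1921  x^+=-3.4355  v^+=-1.2095  a^+=-0.7152
step 6: x_pred=-5.4019  r=4.4319  x^+=-2.2951  v^+=-1.4546  a^+=-0.0627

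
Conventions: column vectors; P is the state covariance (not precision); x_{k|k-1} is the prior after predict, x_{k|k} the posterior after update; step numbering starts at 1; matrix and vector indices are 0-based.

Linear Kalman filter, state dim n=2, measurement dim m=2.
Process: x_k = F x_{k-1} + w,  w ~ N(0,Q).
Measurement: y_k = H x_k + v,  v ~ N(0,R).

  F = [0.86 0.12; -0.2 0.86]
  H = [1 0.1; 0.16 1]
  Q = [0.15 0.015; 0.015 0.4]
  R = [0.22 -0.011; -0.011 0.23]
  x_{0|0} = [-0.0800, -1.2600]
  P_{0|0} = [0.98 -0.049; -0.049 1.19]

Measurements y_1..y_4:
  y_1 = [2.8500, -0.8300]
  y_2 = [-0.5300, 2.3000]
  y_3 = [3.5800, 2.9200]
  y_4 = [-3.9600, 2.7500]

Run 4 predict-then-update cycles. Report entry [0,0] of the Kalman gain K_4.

K[0,0] = 0.5097

step 1: x^-=[-0.2200, -1.0676]  P^-=[0.8818 -0.0658; -0.0658 1.3362]  S=[1.1020 0.1968; 0.1968 1.5677]  K=[0.8037 -0.0529; -0.0916 0.8571]  nu=[3.1768, 0.2728]  x^+=[2.3186, -1.1247]  P^+=[0.1824 -0.0502; -0.0502 0.2062]
step 2: x^-=[1.8590, -1.4309]  P^-=[0.2775 -0.0310; -0.0310 0.5770]  S=[0.4971 0.0596; 0.0596 0.8042]  K=[0.5550 -0.0245; -0.0319 0.7137]  nu=[-2.2460, 3.4335]  x^+=[0.5285, 1.0912]  P^+=[0.1255 -0.0318; -0.0318 0.1696]
step 3: x^-=[0.5855, 0.8327]  P^-=[0.2387 -0.0119; -0.0119 0.5414]  S=[0.4618 0.0693; 0.0693 0.7737]  K=[0.5162 -0.0122; -0.0132 0.6985]  nu=[2.9113, 1.9936]  x^+=[2.0641, 2.1866]  P^+=[0.1164 -0.0271; -0.0271 0.1651]
step 4: x^-=[2.0375, 1.4677]  P^-=[0.2329 -0.0074; -0.0074 0.5361]  S=[0.4568 0.0724; 0.0724 0.7697]  K=[0.5097 -0.0091; -0.0090 0.6958]  nu=[-6.1443, 0.9563]  x^+=[-1.1028, 2.1887]  P^+=[0.1148 -0.0261; -0.0261 0.1643]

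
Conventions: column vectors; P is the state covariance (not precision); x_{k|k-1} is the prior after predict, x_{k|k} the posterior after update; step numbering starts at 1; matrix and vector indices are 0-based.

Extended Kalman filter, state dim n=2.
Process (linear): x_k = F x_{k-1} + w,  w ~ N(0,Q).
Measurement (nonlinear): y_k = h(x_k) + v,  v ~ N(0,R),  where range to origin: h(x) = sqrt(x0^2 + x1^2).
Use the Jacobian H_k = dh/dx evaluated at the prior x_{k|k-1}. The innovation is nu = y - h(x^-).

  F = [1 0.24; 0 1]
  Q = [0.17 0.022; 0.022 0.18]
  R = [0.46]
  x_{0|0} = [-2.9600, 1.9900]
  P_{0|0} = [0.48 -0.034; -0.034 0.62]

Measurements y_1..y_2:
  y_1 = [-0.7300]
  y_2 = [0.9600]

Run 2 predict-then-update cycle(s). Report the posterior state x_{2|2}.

x_post = [-0.7583, 0.5268]

step 1: x^-=[-2.4824, 1.9900]  P^-=[0.6694 0.1368; 0.1368 0.8000]  H_jac=[-0.7802 0.6255]  S=[1.0470]  K=[-0.4171; 0.3760]  nu=[-3.9116]  x^+=[-0.8508, 0.5193]  P^+=[0.4872 0.3010; 0.3010 0.6520]
step 2: x^-=[-0.7261, 0.5193]  P^-=[0.8393 0.4795; 0.4795 0.8320]  H_jac=[-0.8134 0.5817]  S=[0.8431]  K=[-0.4789; 0.1115]  nu=[0.0673]  x^+=[-0.7583, 0.5268]  P^+=[0.6459 0.5245; 0.5245 0.8215]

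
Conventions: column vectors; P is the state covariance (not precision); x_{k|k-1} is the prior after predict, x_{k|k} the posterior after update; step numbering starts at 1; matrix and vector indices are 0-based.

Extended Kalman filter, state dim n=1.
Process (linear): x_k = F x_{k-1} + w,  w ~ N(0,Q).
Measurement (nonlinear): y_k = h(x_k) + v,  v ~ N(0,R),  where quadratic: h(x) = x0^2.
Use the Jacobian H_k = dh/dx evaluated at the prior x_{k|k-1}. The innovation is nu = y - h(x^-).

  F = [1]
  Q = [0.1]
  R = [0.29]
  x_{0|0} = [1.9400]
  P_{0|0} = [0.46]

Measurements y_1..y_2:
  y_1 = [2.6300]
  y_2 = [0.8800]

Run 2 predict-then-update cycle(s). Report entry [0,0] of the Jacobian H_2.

H_jac[0,0] = 3.3151

step 1: x^-=[1.9400]  P^-=[0.5600]  H_jac=[3.8800]  S=[8.7205]  K=[0.2492]  nu=[-1.1336]  x^+=[1.6576]  P^+=[0.0186]
step 2: x^-=[1.6576]  P^-=[0.1186]  H_jac=[3.3151]  S=[1.5937]  K=[0.2468]  nu=[-1.8675]  x^+=[1.1967]  P^+=[0.0216]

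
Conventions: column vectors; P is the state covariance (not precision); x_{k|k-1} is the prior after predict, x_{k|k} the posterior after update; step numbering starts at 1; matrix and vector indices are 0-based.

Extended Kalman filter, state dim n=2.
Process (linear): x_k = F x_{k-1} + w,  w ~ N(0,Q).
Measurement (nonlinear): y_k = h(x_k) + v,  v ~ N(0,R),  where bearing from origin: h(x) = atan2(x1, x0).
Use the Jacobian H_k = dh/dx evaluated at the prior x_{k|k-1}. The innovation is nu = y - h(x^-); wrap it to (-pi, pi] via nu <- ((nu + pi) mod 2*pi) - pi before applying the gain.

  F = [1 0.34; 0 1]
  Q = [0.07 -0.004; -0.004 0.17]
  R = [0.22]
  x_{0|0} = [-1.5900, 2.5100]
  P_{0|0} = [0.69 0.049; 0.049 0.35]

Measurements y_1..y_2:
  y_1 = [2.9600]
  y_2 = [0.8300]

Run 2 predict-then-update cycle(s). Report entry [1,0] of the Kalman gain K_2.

step 1: x^-=[-0.7366, 2.5100]  P^-=[0.8338 0.1640; 0.1640 0.5200]  H_jac=[-0.3668 -0.1076]  S=[0.3512]  K=[-0.9212; -0.3307]  nu=[1.1038]  x^+=[-1.7534, 2.1450]  P^+=[0.5358 0.0570; 0.0570 0.4816]
step 2: x^-=[-1.0241, 2.1450]  P^-=[0.7002 0.2168; 0.2168 0.6516]  H_jac=[-0.3797 -0.1813]  S=[0.3722]  K=[-0.8199; -0.5385]  nu=[-1.1862]  x^+=[-0.0515, 2.7837]  P^+=[0.4500 0.0525; 0.0525 0.5437]

K[1,0] = -0.5385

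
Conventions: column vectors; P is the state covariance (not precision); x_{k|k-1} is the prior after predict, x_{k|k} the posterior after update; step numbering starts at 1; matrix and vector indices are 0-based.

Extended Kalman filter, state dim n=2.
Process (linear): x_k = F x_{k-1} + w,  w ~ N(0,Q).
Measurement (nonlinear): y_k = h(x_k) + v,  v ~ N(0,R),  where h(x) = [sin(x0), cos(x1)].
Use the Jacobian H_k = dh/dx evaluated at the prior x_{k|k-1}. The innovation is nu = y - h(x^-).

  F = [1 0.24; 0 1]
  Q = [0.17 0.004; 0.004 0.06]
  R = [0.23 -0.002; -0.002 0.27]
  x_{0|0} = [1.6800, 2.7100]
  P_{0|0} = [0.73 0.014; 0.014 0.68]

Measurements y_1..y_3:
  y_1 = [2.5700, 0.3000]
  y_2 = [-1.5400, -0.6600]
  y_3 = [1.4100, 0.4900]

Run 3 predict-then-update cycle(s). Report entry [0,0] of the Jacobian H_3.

H_jac[0,0] = 0.9445

step 1: x^-=[2.3304, 2.7100]  P^-=[0.9459 0.1812; 0.1812 0.7400]  H_jac=[-0.6886 0.0000; 0.0000 -0.4183]  S=[0.6786 0.0502; 0.0502 0.3995]  K=[-0.9548 -0.0698; -0.1278 -0.7588]  nu=[1.8449, 1.2083]  x^+=[0.4846, 1.5574]  P^+=[0.3187 0.0405; 0.0405 0.4892]
step 2: x^-=[0.8584, 1.5574]  P^-=[0.5363 0.1619; 0.1619 0.5492]  H_jac=[0.6536 0.0000; 0.0000 -0.9999]  S=[0.4591 -0.1078; -0.1078 0.8191]  K=[0.7400 -0.1002; 0.0754 -0.6605]  nu=[-2.2968, -0.6734]  x^+=[-0.7736, 1.8291]  P^+=[0.2607 0.0285; 0.0285 0.1785]
step 3: x^-=[-0.3347, 1.8291]  P^-=[0.4547 0.0754; 0.0754 0.2385]  H_jac=[0.9445 0.0000; 0.0000 -0.9668]  S=[0.6356 -0.0708; -0.0708 0.4929]  K=[0.6699 -0.0516; 0.0609 -0.4590]  nu=[1.7384, 0.7454]  x^+=[0.7914, 1.5927]  P^+=[0.1632 0.0158; 0.0158 0.1283]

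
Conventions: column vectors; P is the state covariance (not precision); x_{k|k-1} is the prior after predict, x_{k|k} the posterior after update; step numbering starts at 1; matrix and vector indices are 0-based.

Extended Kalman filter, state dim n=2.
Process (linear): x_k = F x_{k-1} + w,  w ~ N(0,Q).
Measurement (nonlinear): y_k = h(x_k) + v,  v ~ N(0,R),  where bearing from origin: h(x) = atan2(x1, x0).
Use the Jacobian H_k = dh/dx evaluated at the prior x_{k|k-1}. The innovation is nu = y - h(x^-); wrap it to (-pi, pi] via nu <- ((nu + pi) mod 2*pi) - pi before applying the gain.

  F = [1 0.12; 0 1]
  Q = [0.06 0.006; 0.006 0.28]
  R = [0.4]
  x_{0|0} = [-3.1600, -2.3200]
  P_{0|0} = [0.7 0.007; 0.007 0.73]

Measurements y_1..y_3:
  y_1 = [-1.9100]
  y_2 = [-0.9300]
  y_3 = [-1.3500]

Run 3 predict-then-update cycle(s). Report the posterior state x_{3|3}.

x_post = [-3.6190, -3.6596]

step 1: x^-=[-3.4384, -2.3200]  P^-=[0.7722 0.1006; 0.1006 1.0100]  H_jac=[0.1348 -0.1998]  S=[0.4490]  K=[0.1871; -0.4194]  nu=[0.6380]  x^+=[-3.3190, -2.5876]  P^+=[0.7565 0.1358; 0.1358 0.9310]
step 2: x^-=[-3.6295, -2.5876]  P^-=[0.8625 0.2536; 0.2536 1.2110]  H_jac=[0.1302 -0.1827]  S=[0.4430]  K=[0.1490; -0.4249]  nu=[1.5922]  x^+=[-3.3923, -3.2641]  P^+=[0.8526 0.2816; 0.2816 1.1311]
step 3: x^-=[-3.7839, -3.2641]  P^-=[0.9965 0.4233; 0.4233 1.4111]  H_jac=[0.1307 -0.1515]  S=[0.4327]  K=[0.1528; -0.3663]  nu=[1.0798]  x^+=[-3.6190, -3.6596]  P^+=[0.9864 0.4475; 0.4475 1.3530]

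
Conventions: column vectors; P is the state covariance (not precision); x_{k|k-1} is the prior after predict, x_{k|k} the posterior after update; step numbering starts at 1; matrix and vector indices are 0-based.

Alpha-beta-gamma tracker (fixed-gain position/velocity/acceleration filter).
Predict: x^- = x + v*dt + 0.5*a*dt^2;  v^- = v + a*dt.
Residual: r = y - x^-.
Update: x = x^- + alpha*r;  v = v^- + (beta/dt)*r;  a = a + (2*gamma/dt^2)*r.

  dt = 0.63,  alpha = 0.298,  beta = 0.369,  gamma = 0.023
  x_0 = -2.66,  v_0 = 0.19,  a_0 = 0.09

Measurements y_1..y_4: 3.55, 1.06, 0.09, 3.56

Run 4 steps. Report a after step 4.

a_post = 0.1565

step 1: x_pred=-2.5224  r=6.0724  x^+=-0.7129  v^+=3.8034  a^+=0.7938
step 2: x_pred=1.8408  r=-0.7808  x^+=1.6081  v^+=3.8462  a^+=0.7033
step 3: x_pred=4.1708  r=-4.0808  x^+=2.9547  v^+=1.8991  a^+=0.2303
step 4: x_pred=4.1968  r=-0.6368  x^+=4.0071  v^+=1.6712  a^+=0.1565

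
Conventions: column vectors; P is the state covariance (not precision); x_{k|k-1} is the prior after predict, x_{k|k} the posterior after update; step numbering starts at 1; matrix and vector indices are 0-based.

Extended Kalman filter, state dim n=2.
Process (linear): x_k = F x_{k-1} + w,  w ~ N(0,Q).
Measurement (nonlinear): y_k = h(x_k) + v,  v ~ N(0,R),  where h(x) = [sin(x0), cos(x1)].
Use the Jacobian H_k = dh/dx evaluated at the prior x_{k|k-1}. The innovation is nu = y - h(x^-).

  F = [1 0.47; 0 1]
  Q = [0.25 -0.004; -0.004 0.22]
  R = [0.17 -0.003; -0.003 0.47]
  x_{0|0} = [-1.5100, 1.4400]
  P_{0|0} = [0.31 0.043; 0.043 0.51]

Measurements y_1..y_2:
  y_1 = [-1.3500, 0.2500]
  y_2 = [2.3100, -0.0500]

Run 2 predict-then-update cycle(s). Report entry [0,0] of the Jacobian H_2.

step 1: x^-=[-0.8332, 1.4400]  P^-=[0.7131 0.2787; 0.2787 0.7300]  H_jac=[0.6725 0.0000; 0.0000 -0.9915]  S=[0.4925 -0.1888; -0.1888 1.1876]  K=[0.9419 -0.0829; 0.1564 -0.5846]  nu=[-0.6099, 0.1196]  x^+=[-1.4176, 1.2747]  P^+=[0.2385 0.0422; 0.0422 0.2776]
step 2: x^-=[-0.8185, 1.2747]  P^-=[0.5894 0.1686; 0.1686 0.4976]  H_jac=[0.6833 0.0000; 0.0000 -0.9565]  S=[0.4452 -0.1132; -0.1132 0.9252]  K=[0.8879 -0.0657; 0.1321 -0.4982]  nu=[3.0401, -0.3418]  x^+=[1.9034, 1.8466]  P^+=[0.2212 0.0351; 0.0351 0.2452]

H_jac[0,0] = 0.6833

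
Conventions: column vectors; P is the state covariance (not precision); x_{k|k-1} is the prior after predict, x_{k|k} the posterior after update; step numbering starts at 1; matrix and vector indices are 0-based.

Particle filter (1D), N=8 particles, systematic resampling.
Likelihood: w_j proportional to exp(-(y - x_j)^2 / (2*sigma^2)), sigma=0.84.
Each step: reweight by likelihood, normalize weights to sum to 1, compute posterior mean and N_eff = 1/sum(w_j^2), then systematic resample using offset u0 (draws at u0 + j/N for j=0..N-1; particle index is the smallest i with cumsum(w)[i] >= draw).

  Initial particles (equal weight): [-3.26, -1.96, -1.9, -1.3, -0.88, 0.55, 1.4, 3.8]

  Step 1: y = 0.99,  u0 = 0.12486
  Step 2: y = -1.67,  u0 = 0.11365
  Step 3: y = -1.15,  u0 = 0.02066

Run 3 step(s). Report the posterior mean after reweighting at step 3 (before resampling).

post_mean = 0.5593

step 1: w=[0.0000, 0.0011, 0.0014, 0.0130, 0.0447, 0.4647, 0.4731, 0.0020]  mean=0.8643  Neff=2.2628  idx=[5, 5, 5, 5, 6, 6, 6, 7]
step 2: w=[0.2425, 0.2425, 0.2425, 0.2425, 0.0100, 0.0100, 0.0100, 0.0000]  mean=0.5756  Neff=4.2464  idx=[0, 0, 1, 2, 2, 3, 3, 5]
step 3: w=[0.1413, 0.1413, 0.1413, 0.1413, 0.1413, 0.1413, 0.1413, 0.0109]  mean=0.5593  Neff=7.1494  idx=[0, 1, 1, 2, 3, 4, 5, 6]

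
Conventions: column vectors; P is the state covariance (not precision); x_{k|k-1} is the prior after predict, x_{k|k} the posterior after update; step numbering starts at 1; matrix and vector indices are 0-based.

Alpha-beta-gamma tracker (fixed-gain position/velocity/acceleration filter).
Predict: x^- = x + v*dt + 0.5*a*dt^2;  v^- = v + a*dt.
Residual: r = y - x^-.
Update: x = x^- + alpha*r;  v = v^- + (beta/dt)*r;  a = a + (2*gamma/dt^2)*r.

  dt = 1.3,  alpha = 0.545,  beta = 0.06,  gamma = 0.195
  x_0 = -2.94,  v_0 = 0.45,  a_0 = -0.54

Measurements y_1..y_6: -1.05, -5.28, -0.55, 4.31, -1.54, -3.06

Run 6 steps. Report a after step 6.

a_post = -0.0430

step 1: x_pred=-2.8113  r=1.7613  x^+=-1.8514  v^+=-0.1707  a^+=-0.1335
step 2: x_pred=-2.1862  r=-3.0938  x^+=-3.8723  v^+=-0.4871  a^+=-0.8475
step 3: x_pred=-5.2217  r=4.6717  x^+=-2.6756  v^+=-1.3733  a^+=0.2306
step 4: x_pred=-4.2660  r=8.5760  x^+=0.4079  v^+=-0.6777  a^+=2.2097
step 5: x_pred=1.3941  r=-2.9341  x^+=-0.2050  v^+=2.0594  a^+=1.5326
step 6: x_pred=3.7673  r=-6.8273  x^+=0.0464  v^+=3.7367  a^+=-0.0430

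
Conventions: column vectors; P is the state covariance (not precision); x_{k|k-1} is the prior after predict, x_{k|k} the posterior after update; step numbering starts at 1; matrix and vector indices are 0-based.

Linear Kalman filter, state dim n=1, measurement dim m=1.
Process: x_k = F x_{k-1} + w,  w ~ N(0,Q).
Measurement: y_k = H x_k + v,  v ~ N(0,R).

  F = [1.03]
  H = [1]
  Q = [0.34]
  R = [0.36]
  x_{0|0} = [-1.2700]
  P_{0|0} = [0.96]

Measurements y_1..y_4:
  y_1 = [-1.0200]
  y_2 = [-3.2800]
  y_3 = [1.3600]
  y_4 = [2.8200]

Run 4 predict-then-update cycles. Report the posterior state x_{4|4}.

x_post = [1.6804]

step 1: x^-=[-1.3081]  P^-=[1.3585]  S=[1.7185]  K=[0.7905]  nu=[0.2881]  x^+=[-1.0804]  P^+=[0.2846]
step 2: x^-=[-1.1128]  P^-=[0.6419]  S=[1.0019]  K=[0.6407]  nu=[-2.1672]  x^+=[-2.5013]  P^+=[0.2306]
step 3: x^-=[-2.5763]  P^-=[0.5847]  S=[0.9447]  K=[0.6189]  nu=[3.9363]  x^+=[-0.1400]  P^+=[0.2228]
step 4: x^-=[-0.1442]  P^-=[0.5764]  S=[0.9364]  K=[0.6155]  nu=[2.9642]  x^+=[1.6804]  P^+=[0.2216]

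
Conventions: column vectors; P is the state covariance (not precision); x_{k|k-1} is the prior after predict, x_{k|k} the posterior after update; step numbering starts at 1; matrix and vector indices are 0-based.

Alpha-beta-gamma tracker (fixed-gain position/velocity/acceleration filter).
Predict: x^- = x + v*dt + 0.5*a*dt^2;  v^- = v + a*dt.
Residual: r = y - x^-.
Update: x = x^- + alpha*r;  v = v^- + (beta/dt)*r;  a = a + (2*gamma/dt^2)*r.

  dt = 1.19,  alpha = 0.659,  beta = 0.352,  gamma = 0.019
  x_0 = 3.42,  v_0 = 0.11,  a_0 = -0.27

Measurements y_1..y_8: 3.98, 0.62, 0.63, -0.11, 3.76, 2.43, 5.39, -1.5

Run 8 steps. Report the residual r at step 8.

resid = -7.0204

step 1: x_pred=3.3597  r=0.6203  x^+=3.7685  v^+=-0.0278  a^+=-0.2534
step 2: x_pred=3.5560  r=-2.9360  x^+=1.6212  v^+=-1.1978  a^+=-0.3321
step 3: x_pred=-0.0394  r=0.6694  x^+=0.4017  v^+=-1.3950  a^+=-0.3142
step 4: x_pred=-1.4808  r=1.3708  x^+=-0.5774  v^+=-1.3634  a^+=-0.2774
step 5: x_pred=-2.3963  r=6.1563  x^+=1.6607  v^+=0.1275  a^+=-0.1122
step 6: x_pred=1.7330  r=0.6970  x^+=2.1923  v^+=0.2002  a^+=-0.0935
step 7: x_pred=2.3643  r=3.0257  x^+=4.3582  v^+=0.9839  a^+=-0.0123
step 8: x_pred=5.5204  r=-7.0204  x^+=0.8940  v^+=-1.1073  a^+=-0.2007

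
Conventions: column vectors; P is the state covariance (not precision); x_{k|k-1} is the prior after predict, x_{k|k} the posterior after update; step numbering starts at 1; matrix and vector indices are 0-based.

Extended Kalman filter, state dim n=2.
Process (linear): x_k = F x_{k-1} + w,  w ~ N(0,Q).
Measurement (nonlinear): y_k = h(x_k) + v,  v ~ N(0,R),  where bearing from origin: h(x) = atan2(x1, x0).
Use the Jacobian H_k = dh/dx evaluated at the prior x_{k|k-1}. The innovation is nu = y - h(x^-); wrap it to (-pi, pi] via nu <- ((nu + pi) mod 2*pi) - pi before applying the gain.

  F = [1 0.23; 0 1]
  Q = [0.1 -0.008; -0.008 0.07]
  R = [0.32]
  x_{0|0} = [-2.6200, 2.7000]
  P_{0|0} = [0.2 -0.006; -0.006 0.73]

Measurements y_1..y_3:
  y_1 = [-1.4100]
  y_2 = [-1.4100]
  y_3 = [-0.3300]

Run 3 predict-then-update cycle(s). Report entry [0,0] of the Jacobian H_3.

H_jac[0,0] = 0.0040

step 1: x^-=[-1.9990, 2.7000]  P^-=[0.3359 0.1539; 0.1539 0.8000]  H_jac=[-0.2392 -0.1771]  S=[0.3774]  K=[-0.2852; -0.4731]  nu=[2.6651]  x^+=[-2.7590, 1.4393]  P^+=[0.3052 0.1030; 0.1030 0.7156]
step 2: x^-=[-2.4279, 1.4393]  P^-=[0.4904 0.2596; 0.2596 0.7856]  H_jac=[-0.1807 -0.3048]  S=[0.4376]  K=[-0.3833; -0.6543]  nu=[2.2667]  x^+=[-3.2967, -0.0439]  P^+=[0.4261 0.1498; 0.1498 0.5982]
step 3: x^-=[-3.3068, -0.0439]  P^-=[0.6267 0.2794; 0.2794 0.6682]  H_jac=[0.0040 -0.3024]  S=[0.3804]  K=[-0.2155; -0.5281]  nu=[2.7983]  x^+=[-3.9098, -1.5218]  P^+=[0.6090 0.2361; 0.2361 0.5621]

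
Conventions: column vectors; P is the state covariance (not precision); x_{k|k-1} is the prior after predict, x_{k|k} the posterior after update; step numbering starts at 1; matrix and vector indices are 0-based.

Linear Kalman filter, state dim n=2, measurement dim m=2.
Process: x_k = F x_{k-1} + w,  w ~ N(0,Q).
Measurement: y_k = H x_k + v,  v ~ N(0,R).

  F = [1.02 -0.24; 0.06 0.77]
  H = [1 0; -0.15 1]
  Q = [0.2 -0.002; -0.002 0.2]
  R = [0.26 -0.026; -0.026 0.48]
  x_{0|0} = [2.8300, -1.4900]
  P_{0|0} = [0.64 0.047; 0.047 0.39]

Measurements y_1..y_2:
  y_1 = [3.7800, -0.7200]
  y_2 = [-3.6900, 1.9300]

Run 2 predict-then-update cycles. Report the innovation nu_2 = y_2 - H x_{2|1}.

innov = [-7.5511, 2.7415]

step 1: x^-=[3.2442, -0.9775]  P^-=[0.8653 0.0013; 0.0013 0.4379]  S=[1.1253 -0.1545; -0.1545 0.9369]  K=[0.7675 -0.0106; 0.0668 0.4781]  nu=[0.5358, 0.7441]  x^+=[3.6476, -0.5859]  P^+=[0.1998 0.0049; 0.0049 0.2285]
step 2: x^-=[3.8611, -0.2323]  P^-=[0.4186 -0.0282; -0.0282 0.3367]  S=[0.6786 -0.1170; -0.1170 0.8345]  K=[0.6129 -0.0231; 0.0296 0.4126]  nu=[-7.5511, 2.7415]  x^+=[-0.8303, 0.6755]  P^+=[0.1600 -0.0030; -0.0030 0.1968]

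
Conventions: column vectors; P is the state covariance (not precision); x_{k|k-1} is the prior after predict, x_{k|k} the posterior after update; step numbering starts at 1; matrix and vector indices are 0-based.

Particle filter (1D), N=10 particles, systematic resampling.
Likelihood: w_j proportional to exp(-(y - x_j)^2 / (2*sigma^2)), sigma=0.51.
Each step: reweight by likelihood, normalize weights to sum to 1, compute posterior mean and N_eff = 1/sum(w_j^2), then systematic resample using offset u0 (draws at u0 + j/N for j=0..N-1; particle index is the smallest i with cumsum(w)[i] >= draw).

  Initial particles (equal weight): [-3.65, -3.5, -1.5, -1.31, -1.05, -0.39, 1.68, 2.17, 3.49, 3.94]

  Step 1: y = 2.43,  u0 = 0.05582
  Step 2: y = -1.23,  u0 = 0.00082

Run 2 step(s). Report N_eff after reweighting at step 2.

step 1: w=[0.0000, 0.0000, 0.0000, 0.0000, 0.0000, 0.0000, 0.2521, 0.6528, 0.0857, 0.0093]  mean=2.1761  Neff=2.0112  idx=[6, 6, 7, 7, 7, 7, 7, 7, 7, 8]
step 2: w=[0.4955, 0.4955, 0.0013, 0.0013, 0.0013, 0.0013, 0.0013, 0.0013, 0.0013, 0.0000]  mean=1.6845  Neff=2.0368  idx=[0, 0, 0, 0, 0, 1, 1, 1, 1, 1]

N_eff = 2.0368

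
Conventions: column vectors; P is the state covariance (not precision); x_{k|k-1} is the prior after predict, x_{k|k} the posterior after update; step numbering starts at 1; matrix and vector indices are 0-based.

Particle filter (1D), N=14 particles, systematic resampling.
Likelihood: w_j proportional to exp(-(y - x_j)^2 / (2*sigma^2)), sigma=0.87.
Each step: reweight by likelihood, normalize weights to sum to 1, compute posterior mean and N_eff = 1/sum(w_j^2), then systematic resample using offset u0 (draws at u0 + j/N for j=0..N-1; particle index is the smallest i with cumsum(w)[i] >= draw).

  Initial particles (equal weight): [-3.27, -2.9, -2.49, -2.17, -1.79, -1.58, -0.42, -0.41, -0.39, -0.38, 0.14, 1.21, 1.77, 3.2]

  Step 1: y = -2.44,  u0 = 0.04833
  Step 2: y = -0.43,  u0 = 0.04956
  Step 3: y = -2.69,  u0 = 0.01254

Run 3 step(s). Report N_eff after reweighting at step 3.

step 1: w=[0.1245, 0.1707, 0.1960, 0.1871, 0.1485, 0.1204, 0.0133, 0.0129, 0.0122, 0.0119, 0.0024, 0.0000, 0.0000, 0.0000]  mean=-2.2722  Neff=6.4407  idx=[0, 0, 1, 1, 2, 2, 2, 3, 3, 4, 4, 5, 5, 8]
step 2: w=[0.0017, 0.0017, 0.0061, 0.0061, 0.0208, 0.0208, 0.0208, 0.0463, 0.0463, 0.1009, 0.1009, 0.1429, 0.1429, 0.3420]  mean=-1.3484  Neff=5.4399  idx=[5, 7, 9, 9, 10, 11, 11, 12, 12, 13, 13, 13, 13, 13]
step 3: w=[0.1774, 0.1523, 0.1066, 0.1066, 0.1066, 0.0807, 0.0807, 0.0807, 0.0807, 0.0055, 0.0055, 0.0055, 0.0055, 0.0055]  mean=-1.8655  Neff=8.6982  idx=[0, 0, 0, 1, 1, 2, 3, 3, 4, 5, 5, 6, 7, 8]

N_eff = 8.6982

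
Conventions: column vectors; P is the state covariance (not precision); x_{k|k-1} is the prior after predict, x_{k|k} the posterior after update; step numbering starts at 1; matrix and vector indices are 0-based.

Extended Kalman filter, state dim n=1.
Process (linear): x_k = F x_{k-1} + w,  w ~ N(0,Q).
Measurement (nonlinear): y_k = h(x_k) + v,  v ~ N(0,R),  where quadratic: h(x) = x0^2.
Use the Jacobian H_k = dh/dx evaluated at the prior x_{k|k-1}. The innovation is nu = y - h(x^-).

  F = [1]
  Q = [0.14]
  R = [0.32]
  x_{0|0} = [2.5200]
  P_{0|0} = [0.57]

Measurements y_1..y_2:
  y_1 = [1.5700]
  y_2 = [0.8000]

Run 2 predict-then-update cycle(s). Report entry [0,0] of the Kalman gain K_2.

step 1: x^-=[2.5200]  P^-=[0.7100]  H_jac=[5.0400]  S=[18.3551]  K=[0.1950]  nu=[-4.7804]  x^+=[1.5880]  P^+=[0.0124]
step 2: x^-=[1.5880]  P^-=[0.1524]  H_jac=[3.1761]  S=[1.8571]  K=[0.2606]  nu=[-1.7219]  x^+=[1.1393]  P^+=[0.0263]

K[0,0] = 0.2606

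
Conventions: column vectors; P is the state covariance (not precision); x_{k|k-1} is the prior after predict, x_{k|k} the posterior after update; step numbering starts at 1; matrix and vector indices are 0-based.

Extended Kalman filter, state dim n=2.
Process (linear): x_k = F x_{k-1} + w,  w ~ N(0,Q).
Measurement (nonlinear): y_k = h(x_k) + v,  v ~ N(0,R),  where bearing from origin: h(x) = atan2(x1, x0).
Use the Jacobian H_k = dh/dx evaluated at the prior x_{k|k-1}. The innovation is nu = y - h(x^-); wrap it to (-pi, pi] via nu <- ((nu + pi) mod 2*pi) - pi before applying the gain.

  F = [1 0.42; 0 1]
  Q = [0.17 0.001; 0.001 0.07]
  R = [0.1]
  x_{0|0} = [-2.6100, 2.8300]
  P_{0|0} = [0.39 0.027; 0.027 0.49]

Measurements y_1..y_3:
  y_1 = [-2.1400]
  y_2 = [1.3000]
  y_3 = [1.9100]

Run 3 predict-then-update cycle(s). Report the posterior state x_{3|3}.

x_post = [-1.0322, 2.7451]

step 1: x^-=[-1.4214, 2.8300]  P^-=[0.6691 0.2338; 0.2338 0.5600]  H_jac=[-0.2822 -0.1417]  S=[0.1832]  K=[-1.2113; -0.7932]  nu=[2.1069]  x^+=[-3.9736, 1.1587]  P^+=[0.4003 0.0577; 0.0577 0.4447]
step 2: x^-=[-3.4869, 1.1587]  P^-=[0.6972 0.2455; 0.2455 0.5147]  H_jac=[-0.0858 -0.2583]  S=[0.1504]  K=[-0.8198; -1.0243]  nu=[-1.5208]  x^+=[-2.2402, 2.7164]  P^+=[0.5962 0.1193; 0.1193 0.3570]
step 3: x^-=[-1.0993, 2.7164]  P^-=[0.9294 0.2702; 0.2702 0.4270]  H_jac=[-0.3163 -0.1280]  S=[0.2219]  K=[-1.4809; -0.6316]  nu=[-0.0453]  x^+=[-1.0322, 2.7451]  P^+=[0.4428 0.0627; 0.0627 0.3385]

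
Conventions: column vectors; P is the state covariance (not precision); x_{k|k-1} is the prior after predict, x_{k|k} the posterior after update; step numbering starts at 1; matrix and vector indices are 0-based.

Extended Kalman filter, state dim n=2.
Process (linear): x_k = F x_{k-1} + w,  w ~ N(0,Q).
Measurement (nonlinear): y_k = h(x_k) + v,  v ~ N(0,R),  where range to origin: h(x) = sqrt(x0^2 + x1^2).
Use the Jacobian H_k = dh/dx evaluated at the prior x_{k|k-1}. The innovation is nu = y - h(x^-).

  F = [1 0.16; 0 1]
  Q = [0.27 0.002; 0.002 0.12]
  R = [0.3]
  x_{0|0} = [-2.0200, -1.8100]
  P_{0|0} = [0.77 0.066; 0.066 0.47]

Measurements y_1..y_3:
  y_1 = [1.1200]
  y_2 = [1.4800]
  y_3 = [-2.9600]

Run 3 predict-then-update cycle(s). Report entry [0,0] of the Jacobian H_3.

step 1: x^-=[-2.3096, -1.8100]  P^-=[1.0732 0.1432; 0.1432 0.5900]  H_jac=[-0.7871 -0.6168]  S=[1.3284]  K=[-0.7024; -0.3588]  nu=[-1.8143]  x^+=[-1.0353, -1.1590]  P^+=[0.4178 -0.1916; -0.1916 0.4190]
step 2: x^-=[-1.2207, -1.1590]  P^-=[0.6373 -0.1225; -0.1225 0.5390]  H_jac=[-0.7252 -0.6885]  S=[0.7683]  K=[-0.4917; -0.3674]  nu=[-0.2033]  x^+=[-1.1208, -1.0843]  P^+=[0.4515 -0.2613; -0.2613 0.4353]
step 3: x^-=[-1.2943, -1.0843]  P^-=[0.6490 -0.1897; -0.1897 0.5553]  H_jac=[-0.7665 -0.6422]  S=[0.7236]  K=[-0.5192; -0.2919]  nu=[-4.6484]  x^+=[1.1192, 0.2725]  P^+=[0.4540 -0.2993; -0.2993 0.4936]

H_jac[0,0] = -0.7665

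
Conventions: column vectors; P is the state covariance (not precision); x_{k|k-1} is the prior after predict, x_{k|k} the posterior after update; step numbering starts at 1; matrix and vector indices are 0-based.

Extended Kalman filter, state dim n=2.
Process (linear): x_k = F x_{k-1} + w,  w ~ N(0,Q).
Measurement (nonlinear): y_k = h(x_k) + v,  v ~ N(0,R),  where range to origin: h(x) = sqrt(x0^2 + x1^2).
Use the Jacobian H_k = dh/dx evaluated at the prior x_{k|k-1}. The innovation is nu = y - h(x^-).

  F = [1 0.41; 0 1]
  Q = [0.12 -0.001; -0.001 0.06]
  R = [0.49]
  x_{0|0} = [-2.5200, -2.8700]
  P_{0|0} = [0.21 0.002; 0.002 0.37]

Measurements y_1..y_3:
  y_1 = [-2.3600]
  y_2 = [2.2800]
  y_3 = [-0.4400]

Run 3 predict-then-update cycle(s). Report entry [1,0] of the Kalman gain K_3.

K[1,0] = -0.2539

step 1: x^-=[-3.6967, -2.8700]  P^-=[0.3938 0.1527; 0.1527 0.4300]  H_jac=[-0.7899 -0.6132]  S=[1.0454]  K=[-0.3872; -0.3676]  nu=[-7.0400]  x^+=[-0.9711, -0.2819]  P^+=[0.2371 0.0039; 0.0039 0.2887]
step 2: x^-=[-1.0866, -0.2819]  P^-=[0.4089 0.1213; 0.1213 0.3487]  H_jac=[-0.9680 -0.2511]  S=[0.9540]  K=[-0.4468; -0.2148]  nu=[1.1574]  x^+=[-1.6037, -0.5305]  P^+=[0.2185 0.0297; 0.0297 0.3047]
step 3: x^-=[-1.8212, -0.5305]  P^-=[0.4140 0.1536; 0.1536 0.3647]  H_jac=[-0.9601 -0.2797]  S=[0.9827]  K=[-0.4482; -0.2539]  nu=[-2.3369]  x^+=[-0.7737, 0.0628]  P^+=[0.2166 0.0418; 0.0418 0.3013]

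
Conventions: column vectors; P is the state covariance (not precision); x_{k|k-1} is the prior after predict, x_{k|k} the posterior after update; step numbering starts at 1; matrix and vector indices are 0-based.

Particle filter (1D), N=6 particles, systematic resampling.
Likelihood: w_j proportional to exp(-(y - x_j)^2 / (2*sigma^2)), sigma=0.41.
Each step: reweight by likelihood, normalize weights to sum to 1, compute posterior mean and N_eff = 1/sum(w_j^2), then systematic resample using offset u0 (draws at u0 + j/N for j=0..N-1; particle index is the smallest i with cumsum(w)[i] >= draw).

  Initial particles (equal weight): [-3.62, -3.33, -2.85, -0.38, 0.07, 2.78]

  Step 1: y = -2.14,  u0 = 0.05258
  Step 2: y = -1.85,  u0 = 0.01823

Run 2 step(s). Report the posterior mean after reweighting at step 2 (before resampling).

post_mean = -2.8528

step 1: w=[0.0062, 0.0618, 0.9316, 0.0004, 0.0000, 0.0000]  mean=-2.8834  Neff=1.1472  idx=[1, 2, 2, 2, 2, 2]
step 2: w=[0.0058, 0.1988, 0.1988, 0.1988, 0.1988, 0.1988]  mean=-2.8528  Neff=5.0573  idx=[1, 1, 2, 3, 4, 5]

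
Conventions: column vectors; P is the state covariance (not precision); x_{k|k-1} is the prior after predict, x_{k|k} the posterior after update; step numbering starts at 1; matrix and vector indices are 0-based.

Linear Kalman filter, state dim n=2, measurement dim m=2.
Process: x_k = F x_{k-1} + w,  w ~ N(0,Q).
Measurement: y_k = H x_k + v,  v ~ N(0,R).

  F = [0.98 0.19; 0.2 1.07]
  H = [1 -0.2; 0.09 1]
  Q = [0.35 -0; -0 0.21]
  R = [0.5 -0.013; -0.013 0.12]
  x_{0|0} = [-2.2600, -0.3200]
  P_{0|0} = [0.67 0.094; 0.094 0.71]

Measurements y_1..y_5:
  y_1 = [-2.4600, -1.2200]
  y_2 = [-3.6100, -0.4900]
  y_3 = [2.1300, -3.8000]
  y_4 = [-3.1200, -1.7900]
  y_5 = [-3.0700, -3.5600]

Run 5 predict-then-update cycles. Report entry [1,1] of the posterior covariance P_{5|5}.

step 1: x^-=[-2.2756, -0.7944]  P^-=[1.0541 0.3778; 0.3778 1.0899]  S=[1.4466 0.2349; 0.2349 1.2865]  K=[0.6356 0.2514; -0.0323 0.8796]  nu=[-0.3433, -0.2208]  x^+=[-2.5493, -0.9775]  P^+=[0.3133 -0.0063; -0.0063 0.1065]
step 2: x^-=[-2.6840, -1.5558]  P^-=[0.6524 0.0762; 0.0762 0.3418]  S=[1.1356 0.0522; 0.0522 0.4808]  K=[0.5509 0.2208; -0.0265 0.7280]  nu=[-1.2371, 1.3074]  x^+=[-3.0769, -0.5711]  P^+=[0.2716 -0.0051; -0.0051 0.0882]
step 3: x^-=[-3.1239, -1.2265]  P^-=[0.6121 0.0656; 0.0656 0.3196]  S=[1.0986 0.0426; 0.0426 0.4564]  K=[0.5369 0.2144; -0.0262 0.7157]  nu=[5.0086, -2.2924]  x^+=[-0.9262, -2.9985]  P^+=[0.2646 -0.0051; -0.0051 0.0867]
step 4: x^-=[-1.4774, -3.3936]  P^-=[0.6054 0.0640; 0.0640 0.3177]  S=[1.0925 0.0408; 0.0408 0.4541]  K=[0.5345 0.2129; -0.0263 0.7146]  nu=[-2.3213, 1.7366]  x^+=[-2.3484, -2.0917]  P^+=[0.2634 -0.0051; -0.0051 0.0866]
step 5: x^-=[-2.6988, -2.7078]  P^-=[0.6042 0.0637; 0.0637 0.3174]  S=[1.0915 0.0404; 0.0404 0.4538]  K=[0.5341 0.2126; -0.0263 0.7145]  nu=[-0.9127, -0.6093]  x^+=[-3.3158, -3.1191]  P^+=[0.2632 -0.0051; -0.0051 0.0865]

P_post[1,1] = 0.0865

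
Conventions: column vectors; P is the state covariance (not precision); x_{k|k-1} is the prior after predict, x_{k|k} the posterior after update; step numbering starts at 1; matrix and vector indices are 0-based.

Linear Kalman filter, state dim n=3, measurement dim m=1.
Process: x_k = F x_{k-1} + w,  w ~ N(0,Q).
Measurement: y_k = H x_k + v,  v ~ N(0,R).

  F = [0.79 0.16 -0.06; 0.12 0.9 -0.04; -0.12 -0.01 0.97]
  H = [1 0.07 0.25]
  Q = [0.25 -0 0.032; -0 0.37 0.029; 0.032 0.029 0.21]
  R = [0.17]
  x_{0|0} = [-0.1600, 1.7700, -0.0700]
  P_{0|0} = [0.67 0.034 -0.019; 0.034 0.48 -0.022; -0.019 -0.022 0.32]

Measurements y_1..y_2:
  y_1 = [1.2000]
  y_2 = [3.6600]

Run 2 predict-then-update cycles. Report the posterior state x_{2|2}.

x_post = [2.6561, 2.5643, 0.1882]

step 1: x^-=[0.1610, 1.5766, -0.0664]  P^-=[0.6924 0.1603 -0.0700; 0.1603 0.7781 -0.0226; -0.0700 -0.0226 0.5257]  S=[0.8857]  K=[0.7746; 0.2361; 0.0676]  nu=[0.9452]  x^+=[0.8932, 1.7998, -0.0025]  P^+=[0.1609 -0.0017 -0.1163; -0.0017 0.7287 -0.0368; -0.1163 -0.0368 0.5217]
step 2: x^-=[0.9938, 1.7271, -0.1276]  P^-=[0.3823 0.1269 -0.1105; 0.1269 0.9668 -0.0461; -0.1105 -0.0461 0.7310]  S=[0.5636]  K=[0.6450; 0.3248; 0.1225]  nu=[2.5773]  x^+=[2.6561, 2.5643, 0.1882]  P^+=[0.1478 0.0089 -0.1550; 0.0089 0.9073 -0.0686; -0.1550 -0.0686 0.7226]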